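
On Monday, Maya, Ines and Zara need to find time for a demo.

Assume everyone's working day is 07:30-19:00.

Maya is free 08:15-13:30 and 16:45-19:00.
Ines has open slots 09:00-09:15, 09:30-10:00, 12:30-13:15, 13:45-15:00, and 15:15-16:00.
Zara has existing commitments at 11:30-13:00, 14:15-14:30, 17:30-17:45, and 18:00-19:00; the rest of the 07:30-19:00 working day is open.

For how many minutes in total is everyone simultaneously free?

60 minutes

Zara free within 07:30–19:00: 07:30–11:30, 13:00–14:15, 14:30–17:30, 17:45–18:00.
Maya ∩ Ines: 09:00–09:15, 09:30–10:00, 12:30–13:15.
Maya ∩ Ines ∩ Zara: 09:00–09:15, 09:30–10:00, 13:00–13:15.
Total common minutes: 15 + 30 + 15 = 60.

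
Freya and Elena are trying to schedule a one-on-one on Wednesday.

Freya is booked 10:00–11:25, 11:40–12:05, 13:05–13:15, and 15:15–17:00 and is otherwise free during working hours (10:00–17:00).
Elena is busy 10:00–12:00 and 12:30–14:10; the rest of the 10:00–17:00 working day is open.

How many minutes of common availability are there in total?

Freya free within 10:00–17:00: 11:25–11:40, 12:05–13:05, 13:15–15:15.
Elena free within 10:00–17:00: 12:00–12:30, 14:10–17:00.
Freya ∩ Elena: 12:05–12:30, 14:10–15:15.
Total common minutes: 25 + 65 = 90.

90 minutes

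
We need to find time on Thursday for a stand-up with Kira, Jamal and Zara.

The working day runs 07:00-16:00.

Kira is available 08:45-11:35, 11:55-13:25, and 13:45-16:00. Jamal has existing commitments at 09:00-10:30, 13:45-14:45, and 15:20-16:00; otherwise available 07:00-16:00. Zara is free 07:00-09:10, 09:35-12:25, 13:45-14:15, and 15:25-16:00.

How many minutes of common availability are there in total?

110 minutes

Jamal free within 07:00–16:00: 07:00–09:00, 10:30–13:45, 14:45–15:20.
Kira ∩ Jamal: 08:45–09:00, 10:30–11:35, 11:55–13:25, 14:45–15:20.
Kira ∩ Jamal ∩ Zara: 08:45–09:00, 10:30–11:35, 11:55–12:25.
Total common minutes: 15 + 65 + 30 = 110.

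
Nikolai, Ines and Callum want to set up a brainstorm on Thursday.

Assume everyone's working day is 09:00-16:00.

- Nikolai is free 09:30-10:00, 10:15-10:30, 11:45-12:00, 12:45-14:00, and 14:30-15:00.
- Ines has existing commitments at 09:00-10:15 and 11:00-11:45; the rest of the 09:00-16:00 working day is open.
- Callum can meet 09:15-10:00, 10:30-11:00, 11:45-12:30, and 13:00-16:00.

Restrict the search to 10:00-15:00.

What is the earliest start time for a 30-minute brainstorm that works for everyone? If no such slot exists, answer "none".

13:00

Ines free within 09:00–16:00: 10:15–11:00, 11:45–16:00.
Nikolai ∩ Ines: 10:15–10:30, 11:45–12:00, 12:45–14:00, 14:30–15:00.
Nikolai ∩ Ines ∩ Callum: 11:45–12:00, 13:00–14:00, 14:30–15:00.
Restricted to 10:00–15:00: 11:45–12:00, 13:00–14:00, 14:30–15:00.
Windows ≥ 30 min: 13:00–14:00, 14:30–15:00.
Earliest such window starts at 13:00.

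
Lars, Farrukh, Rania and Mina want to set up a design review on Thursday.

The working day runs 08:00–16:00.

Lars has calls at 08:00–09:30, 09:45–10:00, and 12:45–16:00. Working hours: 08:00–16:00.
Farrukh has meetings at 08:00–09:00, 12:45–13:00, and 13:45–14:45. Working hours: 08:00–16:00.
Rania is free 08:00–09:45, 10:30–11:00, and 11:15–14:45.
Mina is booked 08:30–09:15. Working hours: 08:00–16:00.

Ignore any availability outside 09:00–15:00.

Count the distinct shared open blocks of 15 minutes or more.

Lars free within 08:00–16:00: 09:30–09:45, 10:00–12:45.
Farrukh free within 08:00–16:00: 09:00–12:45, 13:00–13:45, 14:45–16:00.
Mina free within 08:00–16:00: 08:00–08:30, 09:15–16:00.
Lars ∩ Farrukh: 09:30–09:45, 10:00–12:45.
Lars ∩ Farrukh ∩ Rania: 09:30–09:45, 10:30–11:00, 11:15–12:45.
Lars ∩ Farrukh ∩ Rania ∩ Mina: 09:30–09:45, 10:30–11:00, 11:15–12:45.
Restricted to 09:00–15:00: 09:30–09:45, 10:30–11:00, 11:15–12:45.
Windows ≥ 15 min: 09:30–09:45, 10:30–11:00, 11:15–12:45.
That's 3 windows.

3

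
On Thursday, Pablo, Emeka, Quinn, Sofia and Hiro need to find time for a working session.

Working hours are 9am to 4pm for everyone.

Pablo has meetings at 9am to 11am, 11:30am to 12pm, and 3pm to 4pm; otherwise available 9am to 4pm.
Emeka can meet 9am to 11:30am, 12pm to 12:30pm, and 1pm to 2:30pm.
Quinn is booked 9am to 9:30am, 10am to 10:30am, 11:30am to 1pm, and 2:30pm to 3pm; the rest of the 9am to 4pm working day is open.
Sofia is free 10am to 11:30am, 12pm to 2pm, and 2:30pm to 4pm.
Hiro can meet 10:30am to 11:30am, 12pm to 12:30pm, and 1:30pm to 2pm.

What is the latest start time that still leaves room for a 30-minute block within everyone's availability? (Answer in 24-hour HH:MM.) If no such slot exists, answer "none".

13:30

Pablo free within 09:00–16:00: 11:00–11:30, 12:00–15:00.
Quinn free within 09:00–16:00: 09:30–10:00, 10:30–11:30, 13:00–14:30, 15:00–16:00.
Pablo ∩ Emeka: 11:00–11:30, 12:00–12:30, 13:00–14:30.
Pablo ∩ Emeka ∩ Quinn: 11:00–11:30, 13:00–14:30.
Pablo ∩ Emeka ∩ Quinn ∩ Sofia: 11:00–11:30, 13:00–14:00.
Pablo ∩ Emeka ∩ Quinn ∩ Sofia ∩ Hiro: 11:00–11:30, 13:30–14:00.
Windows ≥ 30 min: 11:00–11:30, 13:30–14:00.
Latest start in the last window 13:30–14:00 is 14:00 − 30 min = 13:30.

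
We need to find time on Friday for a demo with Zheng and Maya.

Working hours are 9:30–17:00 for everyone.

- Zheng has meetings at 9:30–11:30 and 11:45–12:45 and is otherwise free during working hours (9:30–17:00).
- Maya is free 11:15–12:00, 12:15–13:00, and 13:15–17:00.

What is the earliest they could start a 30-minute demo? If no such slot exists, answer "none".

Zheng free within 09:30–17:00: 11:30–11:45, 12:45–17:00.
Zheng ∩ Maya: 11:30–11:45, 12:45–13:00, 13:15–17:00.
Windows ≥ 30 min: 13:15–17:00.
Earliest such window starts at 13:15.

13:15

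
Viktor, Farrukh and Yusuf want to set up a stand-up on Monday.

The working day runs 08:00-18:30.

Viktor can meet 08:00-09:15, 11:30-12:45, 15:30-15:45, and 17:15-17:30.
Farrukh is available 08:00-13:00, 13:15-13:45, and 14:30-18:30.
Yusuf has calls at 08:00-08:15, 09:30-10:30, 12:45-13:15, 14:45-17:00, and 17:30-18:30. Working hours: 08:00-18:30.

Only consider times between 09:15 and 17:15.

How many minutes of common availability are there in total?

Yusuf free within 08:00–18:30: 08:15–09:30, 10:30–12:45, 13:15–14:45, 17:00–17:30.
Viktor ∩ Farrukh: 08:00–09:15, 11:30–12:45, 15:30–15:45, 17:15–17:30.
Viktor ∩ Farrukh ∩ Yusuf: 08:15–09:15, 11:30–12:45, 17:15–17:30.
Restricted to 09:15–17:15: 11:30–12:45.
Total common minutes: 75.

75 minutes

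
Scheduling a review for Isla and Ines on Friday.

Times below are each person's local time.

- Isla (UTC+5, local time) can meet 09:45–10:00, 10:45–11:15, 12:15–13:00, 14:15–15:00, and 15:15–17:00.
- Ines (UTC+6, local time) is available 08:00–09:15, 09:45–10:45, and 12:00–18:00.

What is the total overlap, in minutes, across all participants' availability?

Isla → UTC: 04:45–05:00, 05:45–06:15, 07:15–08:00, 09:15–10:00, 10:15–12:00.
Ines → UTC: 02:00–03:15, 03:45–04:45, 06:00–12:00.
Isla ∩ Ines: 06:00–06:15, 07:15–08:00, 09:15–10:00, 10:15–12:00.
Total common minutes: 15 + 45 + 45 + 105 = 210.

210 minutes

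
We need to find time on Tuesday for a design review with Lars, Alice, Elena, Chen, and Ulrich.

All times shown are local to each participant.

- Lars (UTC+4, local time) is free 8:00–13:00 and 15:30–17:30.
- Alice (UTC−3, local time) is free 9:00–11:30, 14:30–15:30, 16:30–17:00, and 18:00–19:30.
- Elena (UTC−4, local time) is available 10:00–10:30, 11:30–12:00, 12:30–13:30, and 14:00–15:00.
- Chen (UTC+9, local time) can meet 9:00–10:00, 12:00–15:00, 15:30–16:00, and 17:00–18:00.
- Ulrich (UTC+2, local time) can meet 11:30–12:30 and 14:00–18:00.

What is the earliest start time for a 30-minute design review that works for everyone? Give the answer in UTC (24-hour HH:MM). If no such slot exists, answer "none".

Lars → UTC: 04:00–09:00, 11:30–13:30.
Alice → UTC: 12:00–14:30, 17:30–18:30, 19:30–20:00, 21:00–22:30.
Elena → UTC: 14:00–14:30, 15:30–16:00, 16:30–17:30, 18:00–19:00.
Chen → UTC: 00:00–01:00, 03:00–06:00, 06:30–07:00, 08:00–09:00.
Ulrich → UTC: 09:30–10:30, 12:00–16:00.
Lars ∩ Alice: 12:00–13:30.
Lars ∩ Alice ∩ Elena: (none).
Lars ∩ Alice ∩ Elena ∩ Chen: (none).
Lars ∩ Alice ∩ Elena ∩ Chen ∩ Ulrich: (none).
Windows ≥ 30 min: (none).

none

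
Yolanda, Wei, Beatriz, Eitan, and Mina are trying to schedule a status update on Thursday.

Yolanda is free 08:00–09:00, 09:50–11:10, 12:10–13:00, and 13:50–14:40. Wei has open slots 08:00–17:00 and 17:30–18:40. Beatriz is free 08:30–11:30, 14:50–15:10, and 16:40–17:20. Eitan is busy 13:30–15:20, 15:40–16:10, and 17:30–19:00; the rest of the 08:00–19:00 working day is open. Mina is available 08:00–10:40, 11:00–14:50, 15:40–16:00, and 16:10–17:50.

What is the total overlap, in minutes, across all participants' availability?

90 minutes

Eitan free within 08:00–19:00: 08:00–13:30, 15:20–15:40, 16:10–17:30.
Yolanda ∩ Wei: 08:00–09:00, 09:50–11:10, 12:10–13:00, 13:50–14:40.
Yolanda ∩ Wei ∩ Beatriz: 08:30–09:00, 09:50–11:10.
Yolanda ∩ Wei ∩ Beatriz ∩ Eitan: 08:30–09:00, 09:50–11:10.
Yolanda ∩ Wei ∩ Beatriz ∩ Eitan ∩ Mina: 08:30–09:00, 09:50–10:40, 11:00–11:10.
Total common minutes: 30 + 50 + 10 = 90.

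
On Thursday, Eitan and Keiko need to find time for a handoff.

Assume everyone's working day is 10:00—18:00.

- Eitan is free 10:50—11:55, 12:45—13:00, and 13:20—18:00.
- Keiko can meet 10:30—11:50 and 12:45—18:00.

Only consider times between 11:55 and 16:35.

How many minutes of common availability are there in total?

Eitan ∩ Keiko: 10:50–11:50, 12:45–13:00, 13:20–18:00.
Restricted to 11:55–16:35: 12:45–13:00, 13:20–16:35.
Total common minutes: 15 + 195 = 210.

210 minutes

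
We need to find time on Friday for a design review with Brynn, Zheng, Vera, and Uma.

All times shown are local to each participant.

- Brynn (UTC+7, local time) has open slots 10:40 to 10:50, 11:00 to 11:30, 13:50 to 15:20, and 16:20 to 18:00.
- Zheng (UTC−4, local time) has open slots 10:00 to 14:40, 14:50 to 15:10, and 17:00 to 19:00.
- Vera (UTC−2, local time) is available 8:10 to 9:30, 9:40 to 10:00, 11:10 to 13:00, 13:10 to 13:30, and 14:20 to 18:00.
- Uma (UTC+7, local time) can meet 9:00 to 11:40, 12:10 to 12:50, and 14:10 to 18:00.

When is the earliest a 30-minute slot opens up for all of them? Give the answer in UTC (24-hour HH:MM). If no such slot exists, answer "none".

Brynn → UTC: 03:40–03:50, 04:00–04:30, 06:50–08:20, 09:20–11:00.
Zheng → UTC: 14:00–18:40, 18:50–19:10, 21:00–23:00.
Vera → UTC: 10:10–11:30, 11:40–12:00, 13:10–15:00, 15:10–15:30, 16:20–20:00.
Uma → UTC: 02:00–04:40, 05:10–05:50, 07:10–11:00.
Brynn ∩ Zheng: (none).
Brynn ∩ Zheng ∩ Vera: (none).
Brynn ∩ Zheng ∩ Vera ∩ Uma: (none).
Windows ≥ 30 min: (none).

none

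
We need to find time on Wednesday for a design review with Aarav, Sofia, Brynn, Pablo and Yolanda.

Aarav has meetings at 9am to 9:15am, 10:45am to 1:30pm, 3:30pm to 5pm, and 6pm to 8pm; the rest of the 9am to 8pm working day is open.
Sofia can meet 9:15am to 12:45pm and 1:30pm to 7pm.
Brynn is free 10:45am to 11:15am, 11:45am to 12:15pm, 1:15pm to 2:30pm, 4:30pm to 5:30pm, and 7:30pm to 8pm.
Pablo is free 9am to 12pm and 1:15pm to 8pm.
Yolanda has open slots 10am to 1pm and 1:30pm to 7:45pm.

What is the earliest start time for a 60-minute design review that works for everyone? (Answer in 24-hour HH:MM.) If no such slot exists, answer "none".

13:30

Aarav free within 09:00–20:00: 09:15–10:45, 13:30–15:30, 17:00–18:00.
Aarav ∩ Sofia: 09:15–10:45, 13:30–15:30, 17:00–18:00.
Aarav ∩ Sofia ∩ Brynn: 13:30–14:30, 17:00–17:30.
Aarav ∩ Sofia ∩ Brynn ∩ Pablo: 13:30–14:30, 17:00–17:30.
Aarav ∩ Sofia ∩ Brynn ∩ Pablo ∩ Yolanda: 13:30–14:30, 17:00–17:30.
Windows ≥ 60 min: 13:30–14:30.
Earliest such window starts at 13:30.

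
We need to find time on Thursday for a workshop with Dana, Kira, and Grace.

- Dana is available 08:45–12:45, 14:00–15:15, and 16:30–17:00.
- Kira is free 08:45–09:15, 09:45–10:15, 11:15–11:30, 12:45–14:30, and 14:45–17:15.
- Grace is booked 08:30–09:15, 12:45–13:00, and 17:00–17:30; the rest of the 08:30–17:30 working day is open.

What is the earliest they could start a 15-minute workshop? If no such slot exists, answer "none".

Grace free within 08:30–17:30: 09:15–12:45, 13:00–17:00.
Dana ∩ Kira: 08:45–09:15, 09:45–10:15, 11:15–11:30, 14:00–14:30, 14:45–15:15, 16:30–17:00.
Dana ∩ Kira ∩ Grace: 09:45–10:15, 11:15–11:30, 14:00–14:30, 14:45–15:15, 16:30–17:00.
Windows ≥ 15 min: 09:45–10:15, 11:15–11:30, 14:00–14:30, 14:45–15:15, 16:30–17:00.
Earliest such window starts at 09:45.

09:45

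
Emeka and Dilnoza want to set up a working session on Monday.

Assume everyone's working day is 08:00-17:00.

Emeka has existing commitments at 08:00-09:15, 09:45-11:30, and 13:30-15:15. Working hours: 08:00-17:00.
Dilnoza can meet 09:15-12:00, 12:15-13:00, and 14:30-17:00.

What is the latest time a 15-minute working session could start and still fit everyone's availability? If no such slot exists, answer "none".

16:45

Emeka free within 08:00–17:00: 09:15–09:45, 11:30–13:30, 15:15–17:00.
Emeka ∩ Dilnoza: 09:15–09:45, 11:30–12:00, 12:15–13:00, 15:15–17:00.
Windows ≥ 15 min: 09:15–09:45, 11:30–12:00, 12:15–13:00, 15:15–17:00.
Latest start in the last window 15:15–17:00 is 17:00 − 15 min = 16:45.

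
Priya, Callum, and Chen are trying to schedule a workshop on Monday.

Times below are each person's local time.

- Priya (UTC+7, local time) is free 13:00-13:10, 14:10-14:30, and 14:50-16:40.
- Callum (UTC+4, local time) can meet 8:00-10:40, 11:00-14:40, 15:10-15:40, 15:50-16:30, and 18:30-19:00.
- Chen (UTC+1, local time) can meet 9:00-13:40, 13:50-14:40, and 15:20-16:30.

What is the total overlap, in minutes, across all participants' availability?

Priya → UTC: 06:00–06:10, 07:10–07:30, 07:50–09:40.
Callum → UTC: 04:00–06:40, 07:00–10:40, 11:10–11:40, 11:50–12:30, 14:30–15:00.
Chen → UTC: 08:00–12:40, 12:50–13:40, 14:20–15:30.
Priya ∩ Callum: 06:00–06:10, 07:10–07:30, 07:50–09:40.
Priya ∩ Callum ∩ Chen: 08:00–09:40.
Total common minutes: 100.

100 minutes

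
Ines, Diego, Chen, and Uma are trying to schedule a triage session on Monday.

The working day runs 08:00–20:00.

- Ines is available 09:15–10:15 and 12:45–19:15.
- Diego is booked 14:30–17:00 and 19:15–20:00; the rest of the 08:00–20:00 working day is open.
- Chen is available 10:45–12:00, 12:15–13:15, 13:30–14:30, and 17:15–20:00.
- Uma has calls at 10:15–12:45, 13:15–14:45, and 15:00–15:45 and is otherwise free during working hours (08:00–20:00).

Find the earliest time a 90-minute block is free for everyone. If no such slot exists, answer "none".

Diego free within 08:00–20:00: 08:00–14:30, 17:00–19:15.
Uma free within 08:00–20:00: 08:00–10:15, 12:45–13:15, 14:45–15:00, 15:45–20:00.
Ines ∩ Diego: 09:15–10:15, 12:45–14:30, 17:00–19:15.
Ines ∩ Diego ∩ Chen: 12:45–13:15, 13:30–14:30, 17:15–19:15.
Ines ∩ Diego ∩ Chen ∩ Uma: 12:45–13:15, 17:15–19:15.
Windows ≥ 90 min: 17:15–19:15.
Earliest such window starts at 17:15.

17:15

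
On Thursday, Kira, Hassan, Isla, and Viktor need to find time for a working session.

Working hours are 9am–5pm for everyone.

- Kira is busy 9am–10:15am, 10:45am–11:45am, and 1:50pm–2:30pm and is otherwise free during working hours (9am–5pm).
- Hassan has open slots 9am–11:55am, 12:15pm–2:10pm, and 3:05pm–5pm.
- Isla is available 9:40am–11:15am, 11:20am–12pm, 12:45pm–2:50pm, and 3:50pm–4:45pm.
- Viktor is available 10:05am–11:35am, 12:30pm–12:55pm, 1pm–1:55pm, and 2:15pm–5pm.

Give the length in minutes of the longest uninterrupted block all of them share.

55 minutes

Kira free within 09:00–17:00: 10:15–10:45, 11:45–13:50, 14:30–17:00.
Kira ∩ Hassan: 10:15–10:45, 11:45–11:55, 12:15–13:50, 15:05–17:00.
Kira ∩ Hassan ∩ Isla: 10:15–10:45, 11:45–11:55, 12:45–13:50, 15:50–16:45.
Kira ∩ Hassan ∩ Isla ∩ Viktor: 10:15–10:45, 12:45–12:55, 13:00–13:50, 15:50–16:45.
Common window lengths: 30, 10, 50, 55 min; longest is 55.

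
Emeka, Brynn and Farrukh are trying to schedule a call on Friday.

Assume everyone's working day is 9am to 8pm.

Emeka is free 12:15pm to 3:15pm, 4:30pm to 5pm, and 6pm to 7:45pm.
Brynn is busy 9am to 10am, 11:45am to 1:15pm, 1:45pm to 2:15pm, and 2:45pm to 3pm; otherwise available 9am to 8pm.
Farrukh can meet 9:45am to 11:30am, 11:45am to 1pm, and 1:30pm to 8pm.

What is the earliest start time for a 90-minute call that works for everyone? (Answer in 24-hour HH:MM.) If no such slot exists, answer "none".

Brynn free within 09:00–20:00: 10:00–11:45, 13:15–13:45, 14:15–14:45, 15:00–20:00.
Emeka ∩ Brynn: 13:15–13:45, 14:15–14:45, 15:00–15:15, 16:30–17:00, 18:00–19:45.
Emeka ∩ Brynn ∩ Farrukh: 13:30–13:45, 14:15–14:45, 15:00–15:15, 16:30–17:00, 18:00–19:45.
Windows ≥ 90 min: 18:00–19:45.
Earliest such window starts at 18:00.

18:00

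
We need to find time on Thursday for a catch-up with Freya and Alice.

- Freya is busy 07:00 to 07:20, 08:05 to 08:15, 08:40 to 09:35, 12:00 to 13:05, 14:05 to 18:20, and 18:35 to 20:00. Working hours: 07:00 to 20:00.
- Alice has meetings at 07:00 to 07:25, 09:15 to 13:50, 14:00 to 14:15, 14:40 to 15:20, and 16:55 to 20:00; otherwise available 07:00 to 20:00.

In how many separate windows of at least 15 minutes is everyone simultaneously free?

2

Freya free within 07:00–20:00: 07:20–08:05, 08:15–08:40, 09:35–12:00, 13:05–14:05, 18:20–18:35.
Alice free within 07:00–20:00: 07:25–09:15, 13:50–14:00, 14:15–14:40, 15:20–16:55.
Freya ∩ Alice: 07:25–08:05, 08:15–08:40, 13:50–14:00.
Windows ≥ 15 min: 07:25–08:05, 08:15–08:40.
That's 2 windows.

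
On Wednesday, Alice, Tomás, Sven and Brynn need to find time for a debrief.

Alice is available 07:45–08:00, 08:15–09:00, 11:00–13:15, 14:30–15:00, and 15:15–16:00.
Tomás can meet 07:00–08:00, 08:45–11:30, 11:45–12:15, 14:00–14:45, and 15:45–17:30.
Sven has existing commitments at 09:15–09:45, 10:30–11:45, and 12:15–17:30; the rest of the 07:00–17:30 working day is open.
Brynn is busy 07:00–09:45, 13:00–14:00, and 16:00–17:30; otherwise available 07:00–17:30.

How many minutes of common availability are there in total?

Sven free within 07:00–17:30: 07:00–09:15, 09:45–10:30, 11:45–12:15.
Brynn free within 07:00–17:30: 09:45–13:00, 14:00–16:00.
Alice ∩ Tomás: 07:45–08:00, 08:45–09:00, 11:00–11:30, 11:45–12:15, 14:30–14:45, 15:45–16:00.
Alice ∩ Tomás ∩ Sven: 07:45–08:00, 08:45–09:00, 11:45–12:15.
Alice ∩ Tomás ∩ Sven ∩ Brynn: 11:45–12:15.
Total common minutes: 30.

30 minutes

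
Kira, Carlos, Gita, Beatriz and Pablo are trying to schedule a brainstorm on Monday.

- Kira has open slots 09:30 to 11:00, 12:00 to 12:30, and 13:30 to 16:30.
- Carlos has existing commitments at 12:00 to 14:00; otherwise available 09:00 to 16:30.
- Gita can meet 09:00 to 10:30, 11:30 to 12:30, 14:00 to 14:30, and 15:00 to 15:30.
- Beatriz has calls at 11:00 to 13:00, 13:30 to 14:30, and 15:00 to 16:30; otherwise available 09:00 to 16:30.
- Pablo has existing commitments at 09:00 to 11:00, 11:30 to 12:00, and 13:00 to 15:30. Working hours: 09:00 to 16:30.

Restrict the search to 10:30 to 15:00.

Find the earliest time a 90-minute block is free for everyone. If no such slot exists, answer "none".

none

Carlos free within 09:00–16:30: 09:00–12:00, 14:00–16:30.
Beatriz free within 09:00–16:30: 09:00–11:00, 13:00–13:30, 14:30–15:00.
Pablo free within 09:00–16:30: 11:00–11:30, 12:00–13:00, 15:30–16:30.
Kira ∩ Carlos: 09:30–11:00, 14:00–16:30.
Kira ∩ Carlos ∩ Gita: 09:30–10:30, 14:00–14:30, 15:00–15:30.
Kira ∩ Carlos ∩ Gita ∩ Beatriz: 09:30–10:30.
Kira ∩ Carlos ∩ Gita ∩ Beatriz ∩ Pablo: (none).
Restricted to 10:30–15:00: (none).
Windows ≥ 90 min: (none).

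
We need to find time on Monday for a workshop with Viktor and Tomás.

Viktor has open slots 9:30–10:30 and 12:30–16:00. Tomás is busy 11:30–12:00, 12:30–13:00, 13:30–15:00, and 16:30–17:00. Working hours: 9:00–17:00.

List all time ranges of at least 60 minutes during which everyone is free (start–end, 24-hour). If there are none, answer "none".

09:30–10:30, 15:00–16:00

Tomás free within 09:00–17:00: 09:00–11:30, 12:00–12:30, 13:00–13:30, 15:00–16:30.
Viktor ∩ Tomás: 09:30–10:30, 13:00–13:30, 15:00–16:00.
Windows ≥ 60 min: 09:30–10:30, 15:00–16:00.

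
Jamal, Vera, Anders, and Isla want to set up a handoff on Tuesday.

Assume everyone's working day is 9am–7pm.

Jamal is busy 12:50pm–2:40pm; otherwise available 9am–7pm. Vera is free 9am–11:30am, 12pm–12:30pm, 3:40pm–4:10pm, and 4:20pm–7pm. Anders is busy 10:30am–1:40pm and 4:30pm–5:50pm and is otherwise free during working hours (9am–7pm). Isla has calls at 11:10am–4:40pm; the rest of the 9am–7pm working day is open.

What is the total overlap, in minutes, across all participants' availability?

Jamal free within 09:00–19:00: 09:00–12:50, 14:40–19:00.
Anders free within 09:00–19:00: 09:00–10:30, 13:40–16:30, 17:50–19:00.
Isla free within 09:00–19:00: 09:00–11:10, 16:40–19:00.
Jamal ∩ Vera: 09:00–11:30, 12:00–12:30, 15:40–16:10, 16:20–19:00.
Jamal ∩ Vera ∩ Anders: 09:00–10:30, 15:40–16:10, 16:20–16:30, 17:50–19:00.
Jamal ∩ Vera ∩ Anders ∩ Isla: 09:00–10:30, 17:50–19:00.
Total common minutes: 90 + 70 = 160.

160 minutes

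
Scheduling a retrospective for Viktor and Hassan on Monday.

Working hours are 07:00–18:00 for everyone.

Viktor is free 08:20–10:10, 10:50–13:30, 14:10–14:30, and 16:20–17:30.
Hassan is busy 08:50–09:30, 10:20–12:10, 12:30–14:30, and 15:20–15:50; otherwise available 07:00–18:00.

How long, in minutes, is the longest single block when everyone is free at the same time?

Hassan free within 07:00–18:00: 07:00–08:50, 09:30–10:20, 12:10–12:30, 14:30–15:20, 15:50–18:00.
Viktor ∩ Hassan: 08:20–08:50, 09:30–10:10, 12:10–12:30, 16:20–17:30.
Common window lengths: 30, 40, 20, 70 min; longest is 70.

70 minutes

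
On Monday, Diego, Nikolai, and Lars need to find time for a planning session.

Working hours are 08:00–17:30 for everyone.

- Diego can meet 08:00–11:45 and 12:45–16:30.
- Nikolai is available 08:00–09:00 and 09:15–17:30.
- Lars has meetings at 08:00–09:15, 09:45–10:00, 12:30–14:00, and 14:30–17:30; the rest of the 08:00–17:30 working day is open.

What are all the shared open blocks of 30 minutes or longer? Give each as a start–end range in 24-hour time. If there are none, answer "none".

09:15–09:45, 10:00–11:45, 14:00–14:30

Lars free within 08:00–17:30: 09:15–09:45, 10:00–12:30, 14:00–14:30.
Diego ∩ Nikolai: 08:00–09:00, 09:15–11:45, 12:45–16:30.
Diego ∩ Nikolai ∩ Lars: 09:15–09:45, 10:00–11:45, 14:00–14:30.
Windows ≥ 30 min: 09:15–09:45, 10:00–11:45, 14:00–14:30.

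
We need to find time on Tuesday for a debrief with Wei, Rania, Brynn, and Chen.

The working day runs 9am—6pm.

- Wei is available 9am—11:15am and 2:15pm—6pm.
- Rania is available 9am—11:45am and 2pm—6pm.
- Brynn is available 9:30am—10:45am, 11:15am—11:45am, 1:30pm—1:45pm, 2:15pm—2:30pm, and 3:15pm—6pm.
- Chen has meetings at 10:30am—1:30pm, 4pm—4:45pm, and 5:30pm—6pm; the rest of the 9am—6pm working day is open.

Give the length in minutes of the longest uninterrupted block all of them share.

Chen free within 09:00–18:00: 09:00–10:30, 13:30–16:00, 16:45–17:30.
Wei ∩ Rania: 09:00–11:15, 14:15–18:00.
Wei ∩ Rania ∩ Brynn: 09:30–10:45, 14:15–14:30, 15:15–18:00.
Wei ∩ Rania ∩ Brynn ∩ Chen: 09:30–10:30, 14:15–14:30, 15:15–16:00, 16:45–17:30.
Common window lengths: 60, 15, 45, 45 min; longest is 60.

60 minutes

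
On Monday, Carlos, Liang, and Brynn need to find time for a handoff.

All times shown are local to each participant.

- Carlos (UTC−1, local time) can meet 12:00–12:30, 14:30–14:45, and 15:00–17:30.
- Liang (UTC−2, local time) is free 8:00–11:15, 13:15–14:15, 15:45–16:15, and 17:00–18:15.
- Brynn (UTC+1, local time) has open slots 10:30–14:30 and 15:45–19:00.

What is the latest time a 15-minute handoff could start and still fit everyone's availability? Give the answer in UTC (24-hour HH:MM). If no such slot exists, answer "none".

Carlos → UTC: 13:00–13:30, 15:30–15:45, 16:00–18:30.
Liang → UTC: 10:00–13:15, 15:15–16:15, 17:45–18:15, 19:00–20:15.
Brynn → UTC: 09:30–13:30, 14:45–18:00.
Carlos ∩ Liang: 13:00–13:15, 15:30–15:45, 16:00–16:15, 17:45–18:15.
Carlos ∩ Liang ∩ Brynn: 13:00–13:15, 15:30–15:45, 16:00–16:15, 17:45–18:00.
Windows ≥ 15 min: 13:00–13:15, 15:30–15:45, 16:00–16:15, 17:45–18:00.
Latest start in the last window 17:45–18:00 is 18:00 − 15 min = 17:45.

17:45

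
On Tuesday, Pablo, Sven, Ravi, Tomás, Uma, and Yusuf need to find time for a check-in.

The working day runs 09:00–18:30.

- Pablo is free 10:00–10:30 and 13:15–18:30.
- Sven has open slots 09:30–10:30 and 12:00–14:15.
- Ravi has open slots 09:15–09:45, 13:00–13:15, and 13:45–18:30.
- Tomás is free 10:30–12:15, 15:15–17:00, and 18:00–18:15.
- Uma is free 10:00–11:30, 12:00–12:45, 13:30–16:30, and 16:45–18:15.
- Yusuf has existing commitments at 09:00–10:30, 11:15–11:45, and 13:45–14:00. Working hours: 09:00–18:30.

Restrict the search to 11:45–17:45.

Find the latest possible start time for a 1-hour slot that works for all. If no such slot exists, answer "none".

none

Yusuf free within 09:00–18:30: 10:30–11:15, 11:45–13:45, 14:00–18:30.
Pablo ∩ Sven: 10:00–10:30, 13:15–14:15.
Pablo ∩ Sven ∩ Ravi: 13:45–14:15.
Pablo ∩ Sven ∩ Ravi ∩ Tomás: (none).
Pablo ∩ Sven ∩ Ravi ∩ Tomás ∩ Uma: (none).
Pablo ∩ Sven ∩ Ravi ∩ Tomás ∩ Uma ∩ Yusuf: (none).
Restricted to 11:45–17:45: (none).
Windows ≥ 60 min: (none).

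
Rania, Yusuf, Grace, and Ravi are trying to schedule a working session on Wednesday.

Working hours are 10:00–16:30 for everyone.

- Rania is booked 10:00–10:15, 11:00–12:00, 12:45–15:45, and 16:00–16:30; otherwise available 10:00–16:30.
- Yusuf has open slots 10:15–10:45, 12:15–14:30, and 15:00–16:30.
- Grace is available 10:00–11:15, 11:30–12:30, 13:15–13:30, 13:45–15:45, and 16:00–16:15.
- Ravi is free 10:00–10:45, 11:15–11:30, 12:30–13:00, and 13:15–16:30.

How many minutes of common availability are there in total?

30 minutes

Rania free within 10:00–16:30: 10:15–11:00, 12:00–12:45, 15:45–16:00.
Rania ∩ Yusuf: 10:15–10:45, 12:15–12:45, 15:45–16:00.
Rania ∩ Yusuf ∩ Grace: 10:15–10:45, 12:15–12:30.
Rania ∩ Yusuf ∩ Grace ∩ Ravi: 10:15–10:45.
Total common minutes: 30.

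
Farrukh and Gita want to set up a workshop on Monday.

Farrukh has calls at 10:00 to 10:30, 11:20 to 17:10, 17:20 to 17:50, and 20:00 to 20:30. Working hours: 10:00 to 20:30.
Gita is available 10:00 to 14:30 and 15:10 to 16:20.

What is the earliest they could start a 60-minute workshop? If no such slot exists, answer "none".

Farrukh free within 10:00–20:30: 10:30–11:20, 17:10–17:20, 17:50–20:00.
Farrukh ∩ Gita: 10:30–11:20.
Windows ≥ 60 min: (none).

none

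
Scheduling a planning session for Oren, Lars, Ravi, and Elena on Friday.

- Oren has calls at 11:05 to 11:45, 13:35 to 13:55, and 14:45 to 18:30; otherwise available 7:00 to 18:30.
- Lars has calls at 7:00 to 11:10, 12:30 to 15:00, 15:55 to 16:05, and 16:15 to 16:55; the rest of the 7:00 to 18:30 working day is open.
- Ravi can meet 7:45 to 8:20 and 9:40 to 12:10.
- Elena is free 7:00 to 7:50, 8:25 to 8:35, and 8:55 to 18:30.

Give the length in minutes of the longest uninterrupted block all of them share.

25 minutes

Oren free within 07:00–18:30: 07:00–11:05, 11:45–13:35, 13:55–14:45.
Lars free within 07:00–18:30: 11:10–12:30, 15:00–15:55, 16:05–16:15, 16:55–18:30.
Oren ∩ Lars: 11:45–12:30.
Oren ∩ Lars ∩ Ravi: 11:45–12:10.
Oren ∩ Lars ∩ Ravi ∩ Elena: 11:45–12:10.
Single common window of 25 minutes.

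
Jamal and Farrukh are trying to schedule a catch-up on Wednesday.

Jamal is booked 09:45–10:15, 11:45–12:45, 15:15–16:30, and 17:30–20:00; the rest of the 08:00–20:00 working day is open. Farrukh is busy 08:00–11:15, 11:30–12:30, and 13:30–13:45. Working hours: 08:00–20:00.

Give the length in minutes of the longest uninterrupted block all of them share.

90 minutes

Jamal free within 08:00–20:00: 08:00–09:45, 10:15–11:45, 12:45–15:15, 16:30–17:30.
Farrukh free within 08:00–20:00: 11:15–11:30, 12:30–13:30, 13:45–20:00.
Jamal ∩ Farrukh: 11:15–11:30, 12:45–13:30, 13:45–15:15, 16:30–17:30.
Common window lengths: 15, 45, 90, 60 min; longest is 90.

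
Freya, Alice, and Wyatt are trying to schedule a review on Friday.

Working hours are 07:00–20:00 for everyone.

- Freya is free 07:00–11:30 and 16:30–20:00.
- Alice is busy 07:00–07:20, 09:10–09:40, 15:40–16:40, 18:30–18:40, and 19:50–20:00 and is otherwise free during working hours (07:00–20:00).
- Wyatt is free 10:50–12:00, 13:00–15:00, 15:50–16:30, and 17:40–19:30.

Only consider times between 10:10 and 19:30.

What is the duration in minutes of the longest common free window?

50 minutes

Alice free within 07:00–20:00: 07:20–09:10, 09:40–15:40, 16:40–18:30, 18:40–19:50.
Freya ∩ Alice: 07:20–09:10, 09:40–11:30, 16:40–18:30, 18:40–19:50.
Freya ∩ Alice ∩ Wyatt: 10:50–11:30, 17:40–18:30, 18:40–19:30.
Restricted to 10:10–19:30: 10:50–11:30, 17:40–18:30, 18:40–19:30.
Common window lengths: 40, 50, 50 min; longest is 50.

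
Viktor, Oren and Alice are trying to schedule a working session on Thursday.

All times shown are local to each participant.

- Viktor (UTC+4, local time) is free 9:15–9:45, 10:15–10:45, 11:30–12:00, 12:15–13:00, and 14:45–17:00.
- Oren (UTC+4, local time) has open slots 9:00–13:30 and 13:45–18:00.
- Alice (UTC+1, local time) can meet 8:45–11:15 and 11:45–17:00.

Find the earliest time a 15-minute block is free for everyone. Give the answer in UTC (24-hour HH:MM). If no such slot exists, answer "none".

Viktor → UTC: 05:15–05:45, 06:15–06:45, 07:30–08:00, 08:15–09:00, 10:45–13:00.
Oren → UTC: 05:00–09:30, 09:45–14:00.
Alice → UTC: 07:45–10:15, 10:45–16:00.
Viktor ∩ Oren: 05:15–05:45, 06:15–06:45, 07:30–08:00, 08:15–09:00, 10:45–13:00.
Viktor ∩ Oren ∩ Alice: 07:45–08:00, 08:15–09:00, 10:45–13:00.
Windows ≥ 15 min: 07:45–08:00, 08:15–09:00, 10:45–13:00.
Earliest such window starts at 07:45.

07:45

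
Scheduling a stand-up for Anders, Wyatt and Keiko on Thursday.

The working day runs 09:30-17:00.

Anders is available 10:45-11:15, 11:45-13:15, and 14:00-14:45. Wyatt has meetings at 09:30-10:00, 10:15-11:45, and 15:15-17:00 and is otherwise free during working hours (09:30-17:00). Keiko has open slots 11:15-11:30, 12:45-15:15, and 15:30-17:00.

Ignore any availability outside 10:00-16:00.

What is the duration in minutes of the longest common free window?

45 minutes

Wyatt free within 09:30–17:00: 10:00–10:15, 11:45–15:15.
Anders ∩ Wyatt: 11:45–13:15, 14:00–14:45.
Anders ∩ Wyatt ∩ Keiko: 12:45–13:15, 14:00–14:45.
Restricted to 10:00–16:00: 12:45–13:15, 14:00–14:45.
Common window lengths: 30, 45 min; longest is 45.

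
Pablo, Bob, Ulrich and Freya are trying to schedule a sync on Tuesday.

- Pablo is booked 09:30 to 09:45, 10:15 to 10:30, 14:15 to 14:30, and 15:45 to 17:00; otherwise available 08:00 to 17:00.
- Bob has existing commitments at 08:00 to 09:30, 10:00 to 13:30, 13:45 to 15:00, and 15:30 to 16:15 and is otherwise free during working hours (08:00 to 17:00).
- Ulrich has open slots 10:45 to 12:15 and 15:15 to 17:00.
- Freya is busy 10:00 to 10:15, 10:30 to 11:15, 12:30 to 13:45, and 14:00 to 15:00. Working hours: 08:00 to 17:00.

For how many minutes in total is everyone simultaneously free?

Pablo free within 08:00–17:00: 08:00–09:30, 09:45–10:15, 10:30–14:15, 14:30–15:45.
Bob free within 08:00–17:00: 09:30–10:00, 13:30–13:45, 15:00–15:30, 16:15–17:00.
Freya free within 08:00–17:00: 08:00–10:00, 10:15–10:30, 11:15–12:30, 13:45–14:00, 15:00–17:00.
Pablo ∩ Bob: 09:45–10:00, 13:30–13:45, 15:00–15:30.
Pablo ∩ Bob ∩ Ulrich: 15:15–15:30.
Pablo ∩ Bob ∩ Ulrich ∩ Freya: 15:15–15:30.
Total common minutes: 15.

15 minutes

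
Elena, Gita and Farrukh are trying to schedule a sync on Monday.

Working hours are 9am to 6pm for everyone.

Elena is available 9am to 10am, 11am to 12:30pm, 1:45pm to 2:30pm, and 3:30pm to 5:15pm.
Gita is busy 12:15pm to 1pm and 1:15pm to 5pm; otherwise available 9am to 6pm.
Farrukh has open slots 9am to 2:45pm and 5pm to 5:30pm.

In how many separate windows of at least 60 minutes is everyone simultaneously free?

Gita free within 09:00–18:00: 09:00–12:15, 13:00–13:15, 17:00–18:00.
Elena ∩ Gita: 09:00–10:00, 11:00–12:15, 17:00–17:15.
Elena ∩ Gita ∩ Farrukh: 09:00–10:00, 11:00–12:15, 17:00–17:15.
Windows ≥ 60 min: 09:00–10:00, 11:00–12:15.
That's 2 windows.

2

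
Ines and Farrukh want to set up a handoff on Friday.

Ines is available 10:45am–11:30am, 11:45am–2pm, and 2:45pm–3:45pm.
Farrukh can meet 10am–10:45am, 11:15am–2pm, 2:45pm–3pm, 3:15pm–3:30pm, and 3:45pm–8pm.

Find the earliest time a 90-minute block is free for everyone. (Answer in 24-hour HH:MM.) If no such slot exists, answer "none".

Ines ∩ Farrukh: 11:15–11:30, 11:45–14:00, 14:45–15:00, 15:15–15:30.
Windows ≥ 90 min: 11:45–14:00.
Earliest such window starts at 11:45.

11:45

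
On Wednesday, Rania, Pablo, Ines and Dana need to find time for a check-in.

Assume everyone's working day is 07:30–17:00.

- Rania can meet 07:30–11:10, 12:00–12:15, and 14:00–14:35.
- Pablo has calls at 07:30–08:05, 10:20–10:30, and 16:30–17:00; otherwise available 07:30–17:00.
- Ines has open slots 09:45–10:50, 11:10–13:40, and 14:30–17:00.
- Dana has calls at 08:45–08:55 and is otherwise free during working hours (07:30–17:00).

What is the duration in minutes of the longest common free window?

Pablo free within 07:30–17:00: 08:05–10:20, 10:30–16:30.
Dana free within 07:30–17:00: 07:30–08:45, 08:55–17:00.
Rania ∩ Pablo: 08:05–10:20, 10:30–11:10, 12:00–12:15, 14:00–14:35.
Rania ∩ Pablo ∩ Ines: 09:45–10:20, 10:30–10:50, 12:00–12:15, 14:30–14:35.
Rania ∩ Pablo ∩ Ines ∩ Dana: 09:45–10:20, 10:30–10:50, 12:00–12:15, 14:30–14:35.
Common window lengths: 35, 20, 15, 5 min; longest is 35.

35 minutes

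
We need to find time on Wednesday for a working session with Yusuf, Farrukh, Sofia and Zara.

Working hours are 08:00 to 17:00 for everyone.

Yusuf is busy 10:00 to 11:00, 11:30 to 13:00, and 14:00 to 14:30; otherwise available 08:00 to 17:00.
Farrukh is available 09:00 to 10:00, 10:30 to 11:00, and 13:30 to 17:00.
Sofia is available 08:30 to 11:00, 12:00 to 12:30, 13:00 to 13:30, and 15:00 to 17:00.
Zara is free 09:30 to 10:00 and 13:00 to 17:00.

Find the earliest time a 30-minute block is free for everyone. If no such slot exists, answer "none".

Yusuf free within 08:00–17:00: 08:00–10:00, 11:00–11:30, 13:00–14:00, 14:30–17:00.
Yusuf ∩ Farrukh: 09:00–10:00, 13:30–14:00, 14:30–17:00.
Yusuf ∩ Farrukh ∩ Sofia: 09:00–10:00, 15:00–17:00.
Yusuf ∩ Farrukh ∩ Sofia ∩ Zara: 09:30–10:00, 15:00–17:00.
Windows ≥ 30 min: 09:30–10:00, 15:00–17:00.
Earliest such window starts at 09:30.

09:30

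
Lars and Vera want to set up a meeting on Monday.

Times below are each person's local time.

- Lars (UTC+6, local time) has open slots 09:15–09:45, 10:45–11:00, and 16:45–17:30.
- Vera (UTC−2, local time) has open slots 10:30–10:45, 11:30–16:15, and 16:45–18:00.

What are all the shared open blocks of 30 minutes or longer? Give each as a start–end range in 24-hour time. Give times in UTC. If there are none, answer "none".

none

Lars → UTC: 03:15–03:45, 04:45–05:00, 10:45–11:30.
Vera → UTC: 12:30–12:45, 13:30–18:15, 18:45–20:00.
Lars ∩ Vera: (none).
Windows ≥ 30 min: (none).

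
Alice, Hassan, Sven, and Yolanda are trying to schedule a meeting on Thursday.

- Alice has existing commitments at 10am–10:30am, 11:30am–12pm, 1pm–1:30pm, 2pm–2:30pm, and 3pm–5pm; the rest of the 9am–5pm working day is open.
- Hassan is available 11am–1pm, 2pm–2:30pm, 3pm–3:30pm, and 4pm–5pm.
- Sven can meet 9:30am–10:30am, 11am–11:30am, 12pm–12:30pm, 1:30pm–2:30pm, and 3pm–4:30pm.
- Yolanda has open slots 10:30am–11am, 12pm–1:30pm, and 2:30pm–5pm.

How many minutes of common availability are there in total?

30 minutes

Alice free within 09:00–17:00: 09:00–10:00, 10:30–11:30, 12:00–13:00, 13:30–14:00, 14:30–15:00.
Alice ∩ Hassan: 11:00–11:30, 12:00–13:00.
Alice ∩ Hassan ∩ Sven: 11:00–11:30, 12:00–12:30.
Alice ∩ Hassan ∩ Sven ∩ Yolanda: 12:00–12:30.
Total common minutes: 30.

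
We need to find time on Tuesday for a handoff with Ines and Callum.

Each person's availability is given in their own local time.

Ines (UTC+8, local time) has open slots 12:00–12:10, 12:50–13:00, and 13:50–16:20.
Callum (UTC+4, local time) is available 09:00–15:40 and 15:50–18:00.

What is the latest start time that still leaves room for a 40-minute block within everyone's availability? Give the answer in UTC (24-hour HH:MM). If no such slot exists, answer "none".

Ines → UTC: 04:00–04:10, 04:50–05:00, 05:50–08:20.
Callum → UTC: 05:00–11:40, 11:50–14:00.
Ines ∩ Callum: 05:50–08:20.
Windows ≥ 40 min: 05:50–08:20.
Latest start in the last window 05:50–08:20 is 08:20 − 40 min = 07:40.

07:40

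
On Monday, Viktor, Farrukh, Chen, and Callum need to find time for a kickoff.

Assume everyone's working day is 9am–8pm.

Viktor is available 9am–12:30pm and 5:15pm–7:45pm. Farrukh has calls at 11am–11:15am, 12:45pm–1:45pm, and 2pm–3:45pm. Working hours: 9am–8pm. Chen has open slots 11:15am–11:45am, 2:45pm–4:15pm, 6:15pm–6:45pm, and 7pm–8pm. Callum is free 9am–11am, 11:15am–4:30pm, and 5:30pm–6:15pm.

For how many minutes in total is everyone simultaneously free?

30 minutes

Farrukh free within 09:00–20:00: 09:00–11:00, 11:15–12:45, 13:45–14:00, 15:45–20:00.
Viktor ∩ Farrukh: 09:00–11:00, 11:15–12:30, 17:15–19:45.
Viktor ∩ Farrukh ∩ Chen: 11:15–11:45, 18:15–18:45, 19:00–19:45.
Viktor ∩ Farrukh ∩ Chen ∩ Callum: 11:15–11:45.
Total common minutes: 30.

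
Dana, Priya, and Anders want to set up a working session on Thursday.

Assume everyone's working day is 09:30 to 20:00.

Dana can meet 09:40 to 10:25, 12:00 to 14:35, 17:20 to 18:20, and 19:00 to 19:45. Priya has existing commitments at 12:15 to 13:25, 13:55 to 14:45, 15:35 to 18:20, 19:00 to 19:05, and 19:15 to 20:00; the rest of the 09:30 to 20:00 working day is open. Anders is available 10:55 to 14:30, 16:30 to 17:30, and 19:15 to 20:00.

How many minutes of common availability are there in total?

Priya free within 09:30–20:00: 09:30–12:15, 13:25–13:55, 14:45–15:35, 18:20–19:00, 19:05–19:15.
Dana ∩ Priya: 09:40–10:25, 12:00–12:15, 13:25–13:55, 19:05–19:15.
Dana ∩ Priya ∩ Anders: 12:00–12:15, 13:25–13:55.
Total common minutes: 15 + 30 = 45.

45 minutes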